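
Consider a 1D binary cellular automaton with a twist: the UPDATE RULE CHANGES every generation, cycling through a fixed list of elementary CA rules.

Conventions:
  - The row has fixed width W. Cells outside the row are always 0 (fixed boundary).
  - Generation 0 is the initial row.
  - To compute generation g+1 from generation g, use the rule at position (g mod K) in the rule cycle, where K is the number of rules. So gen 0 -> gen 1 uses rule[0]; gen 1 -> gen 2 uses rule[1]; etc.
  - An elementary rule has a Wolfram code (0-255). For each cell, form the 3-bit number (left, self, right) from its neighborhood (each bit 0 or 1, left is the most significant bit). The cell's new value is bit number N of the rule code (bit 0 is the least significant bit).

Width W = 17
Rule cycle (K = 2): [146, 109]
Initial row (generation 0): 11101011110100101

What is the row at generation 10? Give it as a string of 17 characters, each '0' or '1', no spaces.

Gen 0: 11101011110100101
Gen 1 (rule 146): 01000001100011000
Gen 2 (rule 109): 01011101101011011
Gen 3 (rule 146): 10001000000000000
Gen 4 (rule 109): 10101011111111111
Gen 5 (rule 146): 00000001111111110
Gen 6 (rule 109): 11111101000000010
Gen 7 (rule 146): 01111000100000101
Gen 8 (rule 109): 01001010101110111
Gen 9 (rule 146): 10110000000100010
Gen 10 (rule 109): 11110111110101010

Answer: 11110111110101010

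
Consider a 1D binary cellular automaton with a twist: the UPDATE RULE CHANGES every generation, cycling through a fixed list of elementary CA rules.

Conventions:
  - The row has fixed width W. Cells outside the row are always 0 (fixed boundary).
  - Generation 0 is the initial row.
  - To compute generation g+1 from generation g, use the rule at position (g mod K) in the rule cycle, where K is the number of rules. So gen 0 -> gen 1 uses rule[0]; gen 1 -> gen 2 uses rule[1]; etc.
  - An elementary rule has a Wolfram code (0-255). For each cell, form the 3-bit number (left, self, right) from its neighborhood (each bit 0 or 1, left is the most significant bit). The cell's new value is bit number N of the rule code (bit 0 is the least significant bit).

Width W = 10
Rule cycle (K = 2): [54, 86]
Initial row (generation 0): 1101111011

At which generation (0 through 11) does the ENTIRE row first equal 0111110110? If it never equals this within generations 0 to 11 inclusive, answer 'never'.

Gen 0: 1101111011
Gen 1 (rule 54): 0010000100
Gen 2 (rule 86): 0111001110
Gen 3 (rule 54): 1000110001
Gen 4 (rule 86): 1101011011
Gen 5 (rule 54): 0011100100
Gen 6 (rule 86): 0100111110
Gen 7 (rule 54): 1111000001
Gen 8 (rule 86): 0001100011
Gen 9 (rule 54): 0010010100
Gen 10 (rule 86): 0111110110
Gen 11 (rule 54): 1000001001

Answer: 10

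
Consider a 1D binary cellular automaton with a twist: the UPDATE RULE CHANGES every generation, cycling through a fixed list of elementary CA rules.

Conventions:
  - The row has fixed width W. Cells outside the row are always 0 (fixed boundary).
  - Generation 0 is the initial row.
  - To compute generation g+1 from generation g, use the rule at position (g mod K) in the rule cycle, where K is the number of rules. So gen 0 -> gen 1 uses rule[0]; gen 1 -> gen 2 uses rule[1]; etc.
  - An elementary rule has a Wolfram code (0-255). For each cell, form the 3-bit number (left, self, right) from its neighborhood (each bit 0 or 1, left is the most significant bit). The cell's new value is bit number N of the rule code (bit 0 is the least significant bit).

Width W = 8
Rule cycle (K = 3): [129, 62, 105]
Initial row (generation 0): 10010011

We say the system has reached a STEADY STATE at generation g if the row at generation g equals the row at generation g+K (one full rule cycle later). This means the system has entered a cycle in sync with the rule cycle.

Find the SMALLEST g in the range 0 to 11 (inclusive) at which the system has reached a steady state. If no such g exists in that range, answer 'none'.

Answer: none

Derivation:
Gen 0: 10010011
Gen 1 (rule 129): 00000000
Gen 2 (rule 62): 00000000
Gen 3 (rule 105): 11111111
Gen 4 (rule 129): 01111110
Gen 5 (rule 62): 11000001
Gen 6 (rule 105): 11011100
Gen 7 (rule 129): 00001001
Gen 8 (rule 62): 00011111
Gen 9 (rule 105): 11010001
Gen 10 (rule 129): 00000100
Gen 11 (rule 62): 00001110
Gen 12 (rule 105): 11101010
Gen 13 (rule 129): 01000000
Gen 14 (rule 62): 11100000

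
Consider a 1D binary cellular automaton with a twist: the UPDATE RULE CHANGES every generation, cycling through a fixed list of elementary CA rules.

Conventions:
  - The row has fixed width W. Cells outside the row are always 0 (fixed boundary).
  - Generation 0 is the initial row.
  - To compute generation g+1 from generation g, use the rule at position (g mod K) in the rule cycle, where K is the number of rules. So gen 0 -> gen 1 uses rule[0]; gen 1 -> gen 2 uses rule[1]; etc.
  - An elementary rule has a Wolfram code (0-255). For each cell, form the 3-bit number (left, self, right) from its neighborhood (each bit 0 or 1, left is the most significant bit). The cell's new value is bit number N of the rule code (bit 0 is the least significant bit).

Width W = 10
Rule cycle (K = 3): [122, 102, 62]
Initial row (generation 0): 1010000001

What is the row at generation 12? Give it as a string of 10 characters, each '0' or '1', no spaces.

Answer: 1100000111

Derivation:
Gen 0: 1010000001
Gen 1 (rule 122): 0101000010
Gen 2 (rule 102): 1111000110
Gen 3 (rule 62): 1000101101
Gen 4 (rule 122): 0101011110
Gen 5 (rule 102): 1111100010
Gen 6 (rule 62): 1000010111
Gen 7 (rule 122): 0100101101
Gen 8 (rule 102): 1101110111
Gen 9 (rule 62): 1011001100
Gen 10 (rule 122): 0111111110
Gen 11 (rule 102): 1000000010
Gen 12 (rule 62): 1100000111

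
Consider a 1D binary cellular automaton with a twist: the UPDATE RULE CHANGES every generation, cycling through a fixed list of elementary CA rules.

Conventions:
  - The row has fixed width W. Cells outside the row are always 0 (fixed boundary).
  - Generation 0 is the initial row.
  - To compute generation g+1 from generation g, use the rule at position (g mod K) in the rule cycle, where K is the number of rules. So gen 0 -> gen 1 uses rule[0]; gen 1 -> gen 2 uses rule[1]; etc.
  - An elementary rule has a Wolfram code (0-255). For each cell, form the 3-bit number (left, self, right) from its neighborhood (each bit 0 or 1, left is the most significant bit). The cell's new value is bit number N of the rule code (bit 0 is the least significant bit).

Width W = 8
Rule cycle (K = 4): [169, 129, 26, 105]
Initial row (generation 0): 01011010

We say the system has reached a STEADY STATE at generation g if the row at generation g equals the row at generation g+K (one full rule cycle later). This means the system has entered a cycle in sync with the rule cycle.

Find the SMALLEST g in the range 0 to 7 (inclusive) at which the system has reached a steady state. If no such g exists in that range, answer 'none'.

Answer: none

Derivation:
Gen 0: 01011010
Gen 1 (rule 169): 00110100
Gen 2 (rule 129): 10000001
Gen 3 (rule 26): 01000010
Gen 4 (rule 105): 00011000
Gen 5 (rule 169): 11010011
Gen 6 (rule 129): 00000000
Gen 7 (rule 26): 00000000
Gen 8 (rule 105): 11111111
Gen 9 (rule 169): 11111110
Gen 10 (rule 129): 01111100
Gen 11 (rule 26): 11000010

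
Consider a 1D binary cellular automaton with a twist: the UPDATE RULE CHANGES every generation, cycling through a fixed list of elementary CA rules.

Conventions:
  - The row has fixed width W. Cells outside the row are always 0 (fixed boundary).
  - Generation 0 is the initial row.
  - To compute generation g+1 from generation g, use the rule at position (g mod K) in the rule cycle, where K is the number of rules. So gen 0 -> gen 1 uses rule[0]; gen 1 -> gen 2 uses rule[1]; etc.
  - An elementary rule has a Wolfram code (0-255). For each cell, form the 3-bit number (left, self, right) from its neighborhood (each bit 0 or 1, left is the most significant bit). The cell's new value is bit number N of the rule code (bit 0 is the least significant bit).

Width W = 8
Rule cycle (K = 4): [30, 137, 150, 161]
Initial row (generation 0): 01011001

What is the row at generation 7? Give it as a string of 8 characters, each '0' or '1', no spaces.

Answer: 01111110

Derivation:
Gen 0: 01011001
Gen 1 (rule 30): 11010111
Gen 2 (rule 137): 10000110
Gen 3 (rule 150): 11001001
Gen 4 (rule 161): 00000000
Gen 5 (rule 30): 00000000
Gen 6 (rule 137): 11111111
Gen 7 (rule 150): 01111110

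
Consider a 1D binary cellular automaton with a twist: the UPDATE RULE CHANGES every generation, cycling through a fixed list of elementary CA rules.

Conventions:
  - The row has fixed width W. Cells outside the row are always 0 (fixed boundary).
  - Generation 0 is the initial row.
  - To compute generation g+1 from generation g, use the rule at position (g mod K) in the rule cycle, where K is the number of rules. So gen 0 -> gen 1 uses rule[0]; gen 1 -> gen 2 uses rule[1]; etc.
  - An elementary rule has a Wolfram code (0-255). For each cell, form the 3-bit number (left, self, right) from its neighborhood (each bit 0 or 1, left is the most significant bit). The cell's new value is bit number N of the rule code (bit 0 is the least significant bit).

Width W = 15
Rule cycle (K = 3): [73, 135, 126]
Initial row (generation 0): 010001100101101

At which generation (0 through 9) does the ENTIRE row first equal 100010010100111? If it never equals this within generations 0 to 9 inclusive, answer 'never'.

Gen 0: 010001100101101
Gen 1 (rule 73): 000101100001100
Gen 2 (rule 135): 111100001110001
Gen 3 (rule 126): 100110011011011
Gen 4 (rule 73): 000110011011011
Gen 5 (rule 135): 111000100000000
Gen 6 (rule 126): 101101110000000
Gen 7 (rule 73): 001101010111111
Gen 8 (rule 135): 110001010011110
Gen 9 (rule 126): 111011111110011

Answer: never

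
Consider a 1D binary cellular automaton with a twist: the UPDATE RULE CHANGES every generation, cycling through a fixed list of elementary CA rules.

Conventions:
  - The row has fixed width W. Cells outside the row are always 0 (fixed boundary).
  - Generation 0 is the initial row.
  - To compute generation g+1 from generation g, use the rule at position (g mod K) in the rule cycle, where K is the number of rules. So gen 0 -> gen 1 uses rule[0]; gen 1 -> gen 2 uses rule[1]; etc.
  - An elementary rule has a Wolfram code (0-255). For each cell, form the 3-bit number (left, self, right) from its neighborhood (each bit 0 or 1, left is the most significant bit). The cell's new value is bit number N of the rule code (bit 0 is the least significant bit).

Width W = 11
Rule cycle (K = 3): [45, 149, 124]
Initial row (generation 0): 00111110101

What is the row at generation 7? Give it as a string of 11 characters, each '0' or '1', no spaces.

Answer: 10010000010

Derivation:
Gen 0: 00111110101
Gen 1 (rule 45): 10100001111
Gen 2 (rule 149): 10111100110
Gen 3 (rule 124): 11100110111
Gen 4 (rule 45): 10000101100
Gen 5 (rule 149): 11110100011
Gen 6 (rule 124): 10011110011
Gen 7 (rule 45): 10010000010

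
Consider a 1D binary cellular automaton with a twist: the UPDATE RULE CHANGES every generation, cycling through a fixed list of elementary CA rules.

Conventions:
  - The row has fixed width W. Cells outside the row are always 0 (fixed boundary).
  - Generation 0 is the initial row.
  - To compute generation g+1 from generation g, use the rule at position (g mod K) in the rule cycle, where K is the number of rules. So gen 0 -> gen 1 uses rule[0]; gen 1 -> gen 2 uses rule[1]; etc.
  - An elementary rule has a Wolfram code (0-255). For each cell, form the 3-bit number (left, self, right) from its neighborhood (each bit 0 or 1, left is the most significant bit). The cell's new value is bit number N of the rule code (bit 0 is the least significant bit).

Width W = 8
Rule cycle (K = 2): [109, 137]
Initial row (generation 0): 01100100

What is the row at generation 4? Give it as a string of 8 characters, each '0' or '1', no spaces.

Answer: 00011110

Derivation:
Gen 0: 01100100
Gen 1 (rule 109): 01100101
Gen 2 (rule 137): 01000000
Gen 3 (rule 109): 01011111
Gen 4 (rule 137): 00011110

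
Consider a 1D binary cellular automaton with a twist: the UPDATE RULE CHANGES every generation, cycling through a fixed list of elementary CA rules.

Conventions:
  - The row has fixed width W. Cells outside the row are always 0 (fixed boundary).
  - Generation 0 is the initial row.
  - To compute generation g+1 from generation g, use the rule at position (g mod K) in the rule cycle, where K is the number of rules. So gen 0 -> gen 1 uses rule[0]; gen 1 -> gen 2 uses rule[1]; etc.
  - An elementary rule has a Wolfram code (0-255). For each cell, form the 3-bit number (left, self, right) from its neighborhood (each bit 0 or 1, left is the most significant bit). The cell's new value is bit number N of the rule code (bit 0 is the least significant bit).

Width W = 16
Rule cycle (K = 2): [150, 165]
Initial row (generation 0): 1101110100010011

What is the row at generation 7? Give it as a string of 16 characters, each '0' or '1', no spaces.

Gen 0: 1101110100010011
Gen 1 (rule 150): 0000100110111100
Gen 2 (rule 165): 1110100001011001
Gen 3 (rule 150): 0100110011000111
Gen 4 (rule 165): 0100000000010010
Gen 5 (rule 150): 1110000000111111
Gen 6 (rule 165): 0100111110011110
Gen 7 (rule 150): 1111011101101101

Answer: 1111011101101101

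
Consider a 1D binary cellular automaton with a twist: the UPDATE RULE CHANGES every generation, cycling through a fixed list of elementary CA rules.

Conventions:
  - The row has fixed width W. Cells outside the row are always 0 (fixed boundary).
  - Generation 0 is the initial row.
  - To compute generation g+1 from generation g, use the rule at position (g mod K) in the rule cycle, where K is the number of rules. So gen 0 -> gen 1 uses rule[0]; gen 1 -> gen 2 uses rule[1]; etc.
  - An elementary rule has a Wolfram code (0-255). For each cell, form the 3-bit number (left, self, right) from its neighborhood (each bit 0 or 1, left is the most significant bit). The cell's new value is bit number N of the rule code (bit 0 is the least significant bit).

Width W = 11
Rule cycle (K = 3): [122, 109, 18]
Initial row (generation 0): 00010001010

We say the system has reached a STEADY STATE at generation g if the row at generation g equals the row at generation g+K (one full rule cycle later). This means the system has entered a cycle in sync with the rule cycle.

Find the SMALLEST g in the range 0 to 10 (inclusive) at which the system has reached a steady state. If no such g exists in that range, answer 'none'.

Answer: 3

Derivation:
Gen 0: 00010001010
Gen 1 (rule 122): 00101010101
Gen 2 (rule 109): 10111111111
Gen 3 (rule 18): 00000000000
Gen 4 (rule 122): 00000000000
Gen 5 (rule 109): 11111111111
Gen 6 (rule 18): 00000000000
Gen 7 (rule 122): 00000000000
Gen 8 (rule 109): 11111111111
Gen 9 (rule 18): 00000000000
Gen 10 (rule 122): 00000000000
Gen 11 (rule 109): 11111111111
Gen 12 (rule 18): 00000000000
Gen 13 (rule 122): 00000000000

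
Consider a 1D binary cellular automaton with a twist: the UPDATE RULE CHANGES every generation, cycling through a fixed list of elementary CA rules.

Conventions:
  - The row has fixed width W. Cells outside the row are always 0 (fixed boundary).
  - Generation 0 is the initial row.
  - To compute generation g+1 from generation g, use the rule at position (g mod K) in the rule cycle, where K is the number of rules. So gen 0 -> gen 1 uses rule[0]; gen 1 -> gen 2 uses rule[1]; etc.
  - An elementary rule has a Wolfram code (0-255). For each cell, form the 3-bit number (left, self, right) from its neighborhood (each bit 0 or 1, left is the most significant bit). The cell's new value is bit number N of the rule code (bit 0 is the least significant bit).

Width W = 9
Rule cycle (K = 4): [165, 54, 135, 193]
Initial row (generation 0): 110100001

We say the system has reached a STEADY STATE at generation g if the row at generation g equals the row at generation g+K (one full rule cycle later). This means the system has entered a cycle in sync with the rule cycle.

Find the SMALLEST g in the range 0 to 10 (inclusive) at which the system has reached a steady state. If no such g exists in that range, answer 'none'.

Answer: none

Derivation:
Gen 0: 110100001
Gen 1 (rule 165): 001101101
Gen 2 (rule 54): 010010011
Gen 3 (rule 135): 110110100
Gen 4 (rule 193): 010010001
Gen 5 (rule 165): 010010101
Gen 6 (rule 54): 111111111
Gen 7 (rule 135): 011111110
Gen 8 (rule 193): 001111110
Gen 9 (rule 165): 100111100
Gen 10 (rule 54): 111000010
Gen 11 (rule 135): 010011110
Gen 12 (rule 193): 000001110
Gen 13 (rule 165): 111100100
Gen 14 (rule 54): 000011110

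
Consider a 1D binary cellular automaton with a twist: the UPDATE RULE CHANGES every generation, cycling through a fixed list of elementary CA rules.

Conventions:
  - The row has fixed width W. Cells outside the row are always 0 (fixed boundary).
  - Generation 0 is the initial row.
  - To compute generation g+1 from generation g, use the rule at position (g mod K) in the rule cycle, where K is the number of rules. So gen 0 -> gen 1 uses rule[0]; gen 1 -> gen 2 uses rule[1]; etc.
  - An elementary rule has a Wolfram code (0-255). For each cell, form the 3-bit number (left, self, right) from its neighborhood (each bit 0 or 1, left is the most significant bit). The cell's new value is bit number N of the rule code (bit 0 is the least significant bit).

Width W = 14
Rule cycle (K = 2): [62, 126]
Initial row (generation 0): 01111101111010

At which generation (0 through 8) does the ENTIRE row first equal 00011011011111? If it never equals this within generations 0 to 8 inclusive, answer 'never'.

Answer: never

Derivation:
Gen 0: 01111101111010
Gen 1 (rule 62): 11000011000111
Gen 2 (rule 126): 11100111101101
Gen 3 (rule 62): 10011100011011
Gen 4 (rule 126): 11110110111111
Gen 5 (rule 62): 10001101100000
Gen 6 (rule 126): 11011111110000
Gen 7 (rule 62): 10110000001000
Gen 8 (rule 126): 11111000011100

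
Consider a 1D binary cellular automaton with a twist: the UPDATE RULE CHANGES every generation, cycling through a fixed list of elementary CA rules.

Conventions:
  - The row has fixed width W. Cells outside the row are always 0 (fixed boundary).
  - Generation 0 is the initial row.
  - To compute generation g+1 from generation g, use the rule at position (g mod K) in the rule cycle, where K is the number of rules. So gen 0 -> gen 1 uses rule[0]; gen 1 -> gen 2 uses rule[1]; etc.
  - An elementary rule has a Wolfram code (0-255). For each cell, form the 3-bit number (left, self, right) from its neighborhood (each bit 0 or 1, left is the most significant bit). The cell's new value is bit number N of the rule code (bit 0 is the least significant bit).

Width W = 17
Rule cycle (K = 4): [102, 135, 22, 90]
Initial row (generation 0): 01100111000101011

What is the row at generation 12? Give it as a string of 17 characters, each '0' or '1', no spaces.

Answer: 00111101010000101

Derivation:
Gen 0: 01100111000101011
Gen 1 (rule 102): 10101001001111101
Gen 2 (rule 135): 10101011010111001
Gen 3 (rule 22): 10101000010000111
Gen 4 (rule 90): 00000100101001101
Gen 5 (rule 102): 00001101111010111
Gen 6 (rule 135): 11110000110010010
Gen 7 (rule 22): 00001001001111111
Gen 8 (rule 90): 00010110111000001
Gen 9 (rule 102): 00111011001000011
Gen 10 (rule 135): 11010000011011100
Gen 11 (rule 22): 00011000100000010
Gen 12 (rule 90): 00111101010000101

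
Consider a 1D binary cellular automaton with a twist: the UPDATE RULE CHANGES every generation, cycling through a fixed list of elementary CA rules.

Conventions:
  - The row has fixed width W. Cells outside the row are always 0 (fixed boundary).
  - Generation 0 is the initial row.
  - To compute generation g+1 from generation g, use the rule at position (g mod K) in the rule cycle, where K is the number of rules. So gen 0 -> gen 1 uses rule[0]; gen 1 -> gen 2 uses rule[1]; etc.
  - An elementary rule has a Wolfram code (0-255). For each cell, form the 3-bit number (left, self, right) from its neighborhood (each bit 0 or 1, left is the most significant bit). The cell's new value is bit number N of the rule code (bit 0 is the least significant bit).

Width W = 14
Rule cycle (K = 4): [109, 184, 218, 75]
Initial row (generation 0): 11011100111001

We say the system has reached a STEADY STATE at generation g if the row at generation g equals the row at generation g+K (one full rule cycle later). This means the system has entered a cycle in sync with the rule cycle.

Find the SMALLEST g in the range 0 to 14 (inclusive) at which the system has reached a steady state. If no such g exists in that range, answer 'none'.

Gen 0: 11011100111001
Gen 1 (rule 109): 11110100101001
Gen 2 (rule 184): 11101010010100
Gen 3 (rule 218): 11100001100010
Gen 4 (rule 75): 10101111101100
Gen 5 (rule 109): 11111000111101
Gen 6 (rule 184): 11110100111010
Gen 7 (rule 218): 11110011111001
Gen 8 (rule 75): 10010110001010
Gen 9 (rule 109): 10011110101110
Gen 10 (rule 184): 01011101011101
Gen 11 (rule 218): 10011100011100
Gen 12 (rule 75): 00110101110101
Gen 13 (rule 109): 10111111011111
Gen 14 (rule 184): 01111110111110
Gen 15 (rule 218): 11111110111111
Gen 16 (rule 75): 10000010100001
Gen 17 (rule 109): 10111011101101
Gen 18 (rule 184): 01110111011010

Answer: none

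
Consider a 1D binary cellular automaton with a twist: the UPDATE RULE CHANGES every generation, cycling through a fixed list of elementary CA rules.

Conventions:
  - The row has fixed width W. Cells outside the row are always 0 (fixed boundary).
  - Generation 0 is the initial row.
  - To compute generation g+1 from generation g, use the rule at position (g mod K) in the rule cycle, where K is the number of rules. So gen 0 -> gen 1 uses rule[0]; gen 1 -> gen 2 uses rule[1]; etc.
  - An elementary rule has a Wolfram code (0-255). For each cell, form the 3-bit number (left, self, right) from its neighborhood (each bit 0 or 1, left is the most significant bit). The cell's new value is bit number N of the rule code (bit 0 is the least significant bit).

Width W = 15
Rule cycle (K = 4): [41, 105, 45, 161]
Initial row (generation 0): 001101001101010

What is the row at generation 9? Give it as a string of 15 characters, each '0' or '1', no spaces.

Answer: 001010101100000

Derivation:
Gen 0: 001101001101010
Gen 1 (rule 41): 101010001010100
Gen 2 (rule 105): 010100100101001
Gen 3 (rule 45): 011100100111001
Gen 4 (rule 161): 001000000010000
Gen 5 (rule 41): 100011111000111
Gen 6 (rule 105): 001010001010101
Gen 7 (rule 45): 101110101111111
Gen 8 (rule 161): 010101010111110
Gen 9 (rule 41): 001010101100000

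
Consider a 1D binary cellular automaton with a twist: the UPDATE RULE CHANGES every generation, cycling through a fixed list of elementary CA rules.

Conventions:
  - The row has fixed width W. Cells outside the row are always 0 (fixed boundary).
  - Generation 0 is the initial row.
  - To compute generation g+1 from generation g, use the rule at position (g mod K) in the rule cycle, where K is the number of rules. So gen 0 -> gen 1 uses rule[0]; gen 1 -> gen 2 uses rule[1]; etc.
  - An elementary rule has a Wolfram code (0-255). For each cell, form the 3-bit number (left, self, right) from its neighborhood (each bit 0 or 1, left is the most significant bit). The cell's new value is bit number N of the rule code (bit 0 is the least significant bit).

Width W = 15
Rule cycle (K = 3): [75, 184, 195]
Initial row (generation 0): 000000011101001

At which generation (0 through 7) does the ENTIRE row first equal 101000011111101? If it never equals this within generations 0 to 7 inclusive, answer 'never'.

Answer: 5

Derivation:
Gen 0: 000000011101001
Gen 1 (rule 75): 111111110100010
Gen 2 (rule 184): 111111101010001
Gen 3 (rule 195): 011111100000110
Gen 4 (rule 75): 110000101111110
Gen 5 (rule 184): 101000011111101
Gen 6 (rule 195): 000011101111100
Gen 7 (rule 75): 111110101000101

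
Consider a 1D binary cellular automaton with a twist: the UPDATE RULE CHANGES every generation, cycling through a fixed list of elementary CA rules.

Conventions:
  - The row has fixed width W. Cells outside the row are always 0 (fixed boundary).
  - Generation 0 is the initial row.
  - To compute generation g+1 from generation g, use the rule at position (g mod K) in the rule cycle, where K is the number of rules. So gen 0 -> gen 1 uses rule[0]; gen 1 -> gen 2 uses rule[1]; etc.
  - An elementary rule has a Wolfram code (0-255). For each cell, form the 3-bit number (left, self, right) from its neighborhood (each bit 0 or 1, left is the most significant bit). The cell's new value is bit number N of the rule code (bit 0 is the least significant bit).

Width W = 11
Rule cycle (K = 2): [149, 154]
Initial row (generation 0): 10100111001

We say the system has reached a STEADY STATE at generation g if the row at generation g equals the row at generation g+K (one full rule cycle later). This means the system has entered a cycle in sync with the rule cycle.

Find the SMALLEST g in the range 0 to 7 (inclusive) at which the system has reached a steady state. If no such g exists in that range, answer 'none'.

Answer: none

Derivation:
Gen 0: 10100111001
Gen 1 (rule 149): 10110010101
Gen 2 (rule 154): 00101100000
Gen 3 (rule 149): 10100011111
Gen 4 (rule 154): 00010111110
Gen 5 (rule 149): 11010011101
Gen 6 (rule 154): 10001111000
Gen 7 (rule 149): 11100110111
Gen 8 (rule 154): 11011100110
Gen 9 (rule 149): 00001010001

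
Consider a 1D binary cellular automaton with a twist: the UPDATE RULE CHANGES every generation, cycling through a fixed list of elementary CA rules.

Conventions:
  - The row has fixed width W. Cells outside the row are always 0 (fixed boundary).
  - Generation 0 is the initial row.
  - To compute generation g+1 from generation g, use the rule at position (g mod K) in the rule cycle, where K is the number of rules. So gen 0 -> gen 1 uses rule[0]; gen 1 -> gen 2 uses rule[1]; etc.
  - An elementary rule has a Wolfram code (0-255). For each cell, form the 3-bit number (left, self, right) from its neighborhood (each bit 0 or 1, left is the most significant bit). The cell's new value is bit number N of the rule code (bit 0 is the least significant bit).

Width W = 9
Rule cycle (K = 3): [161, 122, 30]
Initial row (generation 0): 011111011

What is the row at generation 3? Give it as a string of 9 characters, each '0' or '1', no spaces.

Gen 0: 011111011
Gen 1 (rule 161): 001110100
Gen 2 (rule 122): 011011010
Gen 3 (rule 30): 110010011

Answer: 110010011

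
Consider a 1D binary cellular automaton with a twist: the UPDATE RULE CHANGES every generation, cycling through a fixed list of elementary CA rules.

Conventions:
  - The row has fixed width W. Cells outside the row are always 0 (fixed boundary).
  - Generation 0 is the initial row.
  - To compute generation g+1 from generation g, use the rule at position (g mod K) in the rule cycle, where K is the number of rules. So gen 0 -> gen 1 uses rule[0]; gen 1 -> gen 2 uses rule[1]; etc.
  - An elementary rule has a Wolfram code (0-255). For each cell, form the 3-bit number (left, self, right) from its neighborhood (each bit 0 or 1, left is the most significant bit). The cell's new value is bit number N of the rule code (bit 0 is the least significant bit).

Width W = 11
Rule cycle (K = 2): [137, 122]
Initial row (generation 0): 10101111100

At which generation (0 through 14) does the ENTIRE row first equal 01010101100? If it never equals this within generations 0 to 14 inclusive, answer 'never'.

Gen 0: 10101111100
Gen 1 (rule 137): 00001111001
Gen 2 (rule 122): 00011001110
Gen 3 (rule 137): 11010001100
Gen 4 (rule 122): 11101011110
Gen 5 (rule 137): 11000011100
Gen 6 (rule 122): 11100110110
Gen 7 (rule 137): 11000100100
Gen 8 (rule 122): 11101011010
Gen 9 (rule 137): 11000010000
Gen 10 (rule 122): 11100101000
Gen 11 (rule 137): 11000000011
Gen 12 (rule 122): 11100000111
Gen 13 (rule 137): 11001110110
Gen 14 (rule 122): 11111011111

Answer: never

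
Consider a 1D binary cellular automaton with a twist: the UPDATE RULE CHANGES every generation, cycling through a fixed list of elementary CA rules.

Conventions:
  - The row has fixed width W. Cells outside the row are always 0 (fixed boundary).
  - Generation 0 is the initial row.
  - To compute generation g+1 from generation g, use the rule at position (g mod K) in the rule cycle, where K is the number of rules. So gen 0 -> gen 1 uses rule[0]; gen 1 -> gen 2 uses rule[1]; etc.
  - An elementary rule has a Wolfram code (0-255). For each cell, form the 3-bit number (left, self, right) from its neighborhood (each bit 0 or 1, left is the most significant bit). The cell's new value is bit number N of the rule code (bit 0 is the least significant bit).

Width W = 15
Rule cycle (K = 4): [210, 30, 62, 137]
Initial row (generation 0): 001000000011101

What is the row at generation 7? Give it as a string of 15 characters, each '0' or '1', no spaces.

Gen 0: 001000000011101
Gen 1 (rule 210): 010100000101100
Gen 2 (rule 30): 110110001101010
Gen 3 (rule 62): 101101011011111
Gen 4 (rule 137): 001000010011110
Gen 5 (rule 210): 010100101101111
Gen 6 (rule 30): 110111101001000
Gen 7 (rule 62): 101100011111100

Answer: 101100011111100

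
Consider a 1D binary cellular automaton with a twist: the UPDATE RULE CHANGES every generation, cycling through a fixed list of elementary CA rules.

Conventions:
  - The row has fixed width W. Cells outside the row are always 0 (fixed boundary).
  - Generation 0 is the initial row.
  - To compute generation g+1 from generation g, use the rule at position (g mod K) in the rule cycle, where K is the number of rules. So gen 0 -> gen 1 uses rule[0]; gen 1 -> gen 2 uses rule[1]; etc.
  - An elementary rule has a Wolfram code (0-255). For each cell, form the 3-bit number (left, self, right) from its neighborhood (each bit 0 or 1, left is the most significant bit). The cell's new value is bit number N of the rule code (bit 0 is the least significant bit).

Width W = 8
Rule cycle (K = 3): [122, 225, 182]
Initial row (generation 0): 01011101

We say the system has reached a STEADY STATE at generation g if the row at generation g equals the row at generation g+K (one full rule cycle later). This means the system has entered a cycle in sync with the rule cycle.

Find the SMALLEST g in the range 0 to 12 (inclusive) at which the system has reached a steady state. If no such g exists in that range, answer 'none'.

Gen 0: 01011101
Gen 1 (rule 122): 10110110
Gen 2 (rule 225): 01011010
Gen 3 (rule 182): 11100111
Gen 4 (rule 122): 10111101
Gen 5 (rule 225): 01011110
Gen 6 (rule 182): 11101101
Gen 7 (rule 122): 10111110
Gen 8 (rule 225): 01011110
Gen 9 (rule 182): 11101101
Gen 10 (rule 122): 10111110
Gen 11 (rule 225): 01011110
Gen 12 (rule 182): 11101101
Gen 13 (rule 122): 10111110
Gen 14 (rule 225): 01011110
Gen 15 (rule 182): 11101101

Answer: 5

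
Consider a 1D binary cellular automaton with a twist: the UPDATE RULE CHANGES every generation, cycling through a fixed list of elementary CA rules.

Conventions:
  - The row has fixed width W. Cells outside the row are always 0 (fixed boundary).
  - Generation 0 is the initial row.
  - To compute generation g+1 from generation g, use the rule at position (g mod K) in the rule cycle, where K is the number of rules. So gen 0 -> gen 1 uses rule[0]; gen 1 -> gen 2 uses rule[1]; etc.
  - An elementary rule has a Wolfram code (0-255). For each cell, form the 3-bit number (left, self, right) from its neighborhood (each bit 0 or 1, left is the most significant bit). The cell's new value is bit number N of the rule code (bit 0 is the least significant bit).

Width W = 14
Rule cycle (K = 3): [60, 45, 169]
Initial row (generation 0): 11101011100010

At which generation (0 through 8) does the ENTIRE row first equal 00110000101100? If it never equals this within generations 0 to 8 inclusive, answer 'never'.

Gen 0: 11101011100010
Gen 1 (rule 60): 10011110010011
Gen 2 (rule 45): 10010000010010
Gen 3 (rule 169): 00000111000000
Gen 4 (rule 60): 00000100100000
Gen 5 (rule 45): 11110100101111
Gen 6 (rule 169): 11101000011110
Gen 7 (rule 60): 10011100010001
Gen 8 (rule 45): 10010001010101

Answer: never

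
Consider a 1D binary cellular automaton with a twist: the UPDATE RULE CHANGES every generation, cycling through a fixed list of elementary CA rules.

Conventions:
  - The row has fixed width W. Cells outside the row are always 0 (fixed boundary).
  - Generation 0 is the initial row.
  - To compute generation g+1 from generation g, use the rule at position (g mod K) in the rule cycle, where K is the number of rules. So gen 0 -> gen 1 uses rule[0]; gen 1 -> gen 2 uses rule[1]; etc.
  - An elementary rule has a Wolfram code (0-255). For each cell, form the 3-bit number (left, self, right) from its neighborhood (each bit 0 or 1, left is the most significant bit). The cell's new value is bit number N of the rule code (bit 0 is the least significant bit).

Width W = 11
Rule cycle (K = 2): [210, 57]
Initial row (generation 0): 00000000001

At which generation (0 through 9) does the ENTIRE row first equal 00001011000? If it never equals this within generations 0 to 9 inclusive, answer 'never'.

Gen 0: 00000000001
Gen 1 (rule 210): 00000000010
Gen 2 (rule 57): 11111111001
Gen 3 (rule 210): 01111111110
Gen 4 (rule 57): 01000000001
Gen 5 (rule 210): 10100000010
Gen 6 (rule 57): 01011111001
Gen 7 (rule 210): 10001111110
Gen 8 (rule 57): 01101000001
Gen 9 (rule 210): 10100100010

Answer: never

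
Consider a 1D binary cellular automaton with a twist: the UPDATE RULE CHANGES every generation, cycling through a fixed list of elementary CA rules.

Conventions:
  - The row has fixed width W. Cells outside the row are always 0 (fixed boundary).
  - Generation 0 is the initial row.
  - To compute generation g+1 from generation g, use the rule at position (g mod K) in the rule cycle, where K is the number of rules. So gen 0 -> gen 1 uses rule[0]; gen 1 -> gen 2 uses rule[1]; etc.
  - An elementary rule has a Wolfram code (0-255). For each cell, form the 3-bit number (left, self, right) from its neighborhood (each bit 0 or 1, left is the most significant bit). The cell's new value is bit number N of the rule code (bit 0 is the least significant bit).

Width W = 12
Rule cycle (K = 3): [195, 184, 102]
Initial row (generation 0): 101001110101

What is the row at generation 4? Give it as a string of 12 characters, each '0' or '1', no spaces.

Gen 0: 101001110101
Gen 1 (rule 195): 000010110000
Gen 2 (rule 184): 000001101000
Gen 3 (rule 102): 000010111000
Gen 4 (rule 195): 111100011011

Answer: 111100011011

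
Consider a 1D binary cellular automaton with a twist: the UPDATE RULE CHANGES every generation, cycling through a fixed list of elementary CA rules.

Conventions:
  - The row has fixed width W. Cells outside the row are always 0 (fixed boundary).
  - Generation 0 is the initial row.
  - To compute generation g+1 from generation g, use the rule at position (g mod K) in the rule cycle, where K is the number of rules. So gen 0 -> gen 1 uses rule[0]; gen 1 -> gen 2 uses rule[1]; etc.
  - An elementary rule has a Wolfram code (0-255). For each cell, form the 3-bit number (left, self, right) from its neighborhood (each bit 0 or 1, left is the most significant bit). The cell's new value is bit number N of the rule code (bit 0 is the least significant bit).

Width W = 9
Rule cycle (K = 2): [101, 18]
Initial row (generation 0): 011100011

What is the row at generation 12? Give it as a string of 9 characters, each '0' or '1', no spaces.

Answer: 011000000

Derivation:
Gen 0: 011100011
Gen 1 (rule 101): 000101001
Gen 2 (rule 18): 001000110
Gen 3 (rule 101): 101010010
Gen 4 (rule 18): 000001101
Gen 5 (rule 101): 111100111
Gen 6 (rule 18): 000011000
Gen 7 (rule 101): 111001011
Gen 8 (rule 18): 000110000
Gen 9 (rule 101): 110010111
Gen 10 (rule 18): 001100000
Gen 11 (rule 101): 100101111
Gen 12 (rule 18): 011000000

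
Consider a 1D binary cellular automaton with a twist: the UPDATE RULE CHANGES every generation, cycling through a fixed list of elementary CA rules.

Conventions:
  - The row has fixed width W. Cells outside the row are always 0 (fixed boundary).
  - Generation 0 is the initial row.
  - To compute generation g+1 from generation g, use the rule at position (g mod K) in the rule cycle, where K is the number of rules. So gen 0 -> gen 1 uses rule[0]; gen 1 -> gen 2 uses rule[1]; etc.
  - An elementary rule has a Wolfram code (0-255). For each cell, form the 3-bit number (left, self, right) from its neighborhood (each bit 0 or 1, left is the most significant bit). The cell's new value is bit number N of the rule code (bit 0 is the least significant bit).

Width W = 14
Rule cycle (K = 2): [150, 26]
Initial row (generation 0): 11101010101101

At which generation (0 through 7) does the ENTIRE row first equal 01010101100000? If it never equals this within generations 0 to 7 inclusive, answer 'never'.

Answer: 4

Derivation:
Gen 0: 11101010101101
Gen 1 (rule 150): 01001010100001
Gen 2 (rule 26): 10110000010010
Gen 3 (rule 150): 10001000111111
Gen 4 (rule 26): 01010101100000
Gen 5 (rule 150): 11010100010000
Gen 6 (rule 26): 10000010101000
Gen 7 (rule 150): 11000110101100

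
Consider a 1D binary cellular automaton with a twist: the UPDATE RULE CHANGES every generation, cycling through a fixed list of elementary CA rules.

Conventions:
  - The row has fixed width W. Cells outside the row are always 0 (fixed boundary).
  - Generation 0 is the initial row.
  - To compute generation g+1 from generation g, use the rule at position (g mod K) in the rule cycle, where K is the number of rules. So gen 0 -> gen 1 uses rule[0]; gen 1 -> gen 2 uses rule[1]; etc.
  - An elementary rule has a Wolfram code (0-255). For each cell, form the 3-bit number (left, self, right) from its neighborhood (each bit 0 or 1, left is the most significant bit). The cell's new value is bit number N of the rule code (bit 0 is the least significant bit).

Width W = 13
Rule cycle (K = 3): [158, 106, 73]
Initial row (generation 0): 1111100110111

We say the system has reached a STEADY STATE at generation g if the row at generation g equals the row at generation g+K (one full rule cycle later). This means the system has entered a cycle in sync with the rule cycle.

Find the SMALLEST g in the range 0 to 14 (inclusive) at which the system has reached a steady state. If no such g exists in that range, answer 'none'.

Gen 0: 1111100110111
Gen 1 (rule 158): 1111011100110
Gen 2 (rule 106): 1001110101110
Gen 3 (rule 73): 0001010001010
Gen 4 (rule 158): 0011011011011
Gen 5 (rule 106): 0111111111111
Gen 6 (rule 73): 0100000000001
Gen 7 (rule 158): 1110000000011
Gen 8 (rule 106): 1010000000111
Gen 9 (rule 73): 0000111110101
Gen 10 (rule 158): 0001111100101
Gen 11 (rule 106): 0011000101010
Gen 12 (rule 73): 1011010000000
Gen 13 (rule 158): 1010011000000
Gen 14 (rule 106): 0100111000000
Gen 15 (rule 73): 0000101011111
Gen 16 (rule 158): 0001101011110
Gen 17 (rule 106): 0011110110010

Answer: none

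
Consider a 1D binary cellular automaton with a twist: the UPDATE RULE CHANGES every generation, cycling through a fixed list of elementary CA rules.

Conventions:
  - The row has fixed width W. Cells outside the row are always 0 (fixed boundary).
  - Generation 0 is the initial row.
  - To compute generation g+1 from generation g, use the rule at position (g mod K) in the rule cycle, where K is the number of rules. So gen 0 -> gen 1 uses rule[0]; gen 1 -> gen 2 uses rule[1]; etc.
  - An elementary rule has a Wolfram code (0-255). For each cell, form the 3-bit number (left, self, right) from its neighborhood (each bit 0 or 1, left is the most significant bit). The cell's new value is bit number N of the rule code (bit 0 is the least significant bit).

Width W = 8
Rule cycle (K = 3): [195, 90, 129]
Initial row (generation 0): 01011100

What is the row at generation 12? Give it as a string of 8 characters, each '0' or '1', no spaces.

Answer: 00000010

Derivation:
Gen 0: 01011100
Gen 1 (rule 195): 10001101
Gen 2 (rule 90): 01011100
Gen 3 (rule 129): 00001001
Gen 4 (rule 195): 11110010
Gen 5 (rule 90): 10011101
Gen 6 (rule 129): 00001000
Gen 7 (rule 195): 11110011
Gen 8 (rule 90): 10011111
Gen 9 (rule 129): 00001110
Gen 10 (rule 195): 11110110
Gen 11 (rule 90): 10010111
Gen 12 (rule 129): 00000010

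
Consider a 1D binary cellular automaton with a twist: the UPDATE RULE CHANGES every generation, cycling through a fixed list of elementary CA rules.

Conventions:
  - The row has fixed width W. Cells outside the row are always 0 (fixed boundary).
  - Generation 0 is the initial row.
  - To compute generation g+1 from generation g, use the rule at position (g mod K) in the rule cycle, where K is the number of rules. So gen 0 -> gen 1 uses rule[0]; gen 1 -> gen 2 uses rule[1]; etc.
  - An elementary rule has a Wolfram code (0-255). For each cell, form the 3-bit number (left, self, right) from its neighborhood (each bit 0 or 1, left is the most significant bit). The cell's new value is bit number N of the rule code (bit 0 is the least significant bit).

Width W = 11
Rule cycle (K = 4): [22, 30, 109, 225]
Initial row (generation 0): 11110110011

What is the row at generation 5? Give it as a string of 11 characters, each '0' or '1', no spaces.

Answer: 10000000001

Derivation:
Gen 0: 11110110011
Gen 1 (rule 22): 00000001100
Gen 2 (rule 30): 00000011010
Gen 3 (rule 109): 11111011110
Gen 4 (rule 225): 01111101110
Gen 5 (rule 22): 10000000001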